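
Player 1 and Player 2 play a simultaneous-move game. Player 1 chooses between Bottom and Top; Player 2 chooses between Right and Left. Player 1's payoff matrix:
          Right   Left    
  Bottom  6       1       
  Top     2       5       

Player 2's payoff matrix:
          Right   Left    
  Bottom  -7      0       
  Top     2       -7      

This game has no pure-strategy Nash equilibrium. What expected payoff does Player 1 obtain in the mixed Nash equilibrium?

Player 2's mix must leave Player 1 indifferent between Bottom and Top.
  Player 1's payoff to Bottom: q·6 + (1−q)·1 = 5q + 1
  Player 1's payoff to Top: q·2 + (1−q)·5 = -3q + 5
  5q + 1 = -3q + 5  ⇒  8q = 4  ⇒  q = 1/2.
At equilibrium Player 1 is indifferent across rows, so Player 1's payoff equals the payoff from Bottom: (1/2)·6 + (1/2)·1 = 7/2.

7/2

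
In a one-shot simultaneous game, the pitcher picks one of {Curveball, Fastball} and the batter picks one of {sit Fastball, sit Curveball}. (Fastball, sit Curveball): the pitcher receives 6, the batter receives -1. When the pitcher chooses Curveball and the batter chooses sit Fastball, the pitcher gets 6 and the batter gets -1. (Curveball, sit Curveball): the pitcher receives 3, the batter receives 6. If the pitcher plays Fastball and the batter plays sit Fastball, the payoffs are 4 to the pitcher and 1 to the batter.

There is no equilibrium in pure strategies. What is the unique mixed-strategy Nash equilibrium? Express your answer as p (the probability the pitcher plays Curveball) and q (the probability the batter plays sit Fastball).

Set the batter's expected payoff from sit Fastball equal to that from sit Curveball:
  the batter's expected payoff from sit Fastball: p·(-1) + (1−p)·1 = -2p + 1
  the batter's expected payoff from sit Curveball: p·6 + (1−p)·(-1) = 7p - 1
  -2p + 1 = 7p - 1  ⇒  -9p = -2  ⇒  p = 2/9.
The pitcher's indifference between Curveball and Fastball determines the batter's mixing probability q:
  the pitcher's payoff from Curveball: q·6 + (1−q)·3 = 3q + 3
  the pitcher's payoff from Fastball: q·4 + (1−q)·6 = -2q + 6
  3q + 3 = -2q + 6  ⇒  5q = 3  ⇒  q = 3/5.

p = 2/9, q = 3/5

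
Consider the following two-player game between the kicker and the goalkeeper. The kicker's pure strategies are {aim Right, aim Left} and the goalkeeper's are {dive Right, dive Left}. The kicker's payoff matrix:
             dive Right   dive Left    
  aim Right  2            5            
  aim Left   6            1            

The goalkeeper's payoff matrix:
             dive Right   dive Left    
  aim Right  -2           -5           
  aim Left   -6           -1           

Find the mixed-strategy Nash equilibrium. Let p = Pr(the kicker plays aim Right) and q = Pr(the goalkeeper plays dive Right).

p = 5/8, q = 1/2

The kicker's mix must leave the goalkeeper indifferent between dive Right and dive Left.
  the goalkeeper's payoff from dive Right: p·(-2) + (1−p)·(-6) = 4p - 6
  the goalkeeper's payoff from dive Left: p·(-5) + (1−p)·(-1) = -4p - 1
  4p - 6 = -4p - 1  ⇒  8p = 5  ⇒  p = 5/8.
For the kicker to be willing to mix, the kicker must be indifferent between aim Right and aim Left, which pins down the goalkeeper's mix.
  the kicker's expected payoff from aim Right: q·2 + (1−q)·5 = -3q + 5
  the kicker's expected payoff from aim Left: q·6 + (1−q)·1 = 5q + 1
  -3q + 5 = 5q + 1  ⇒  -8q = -4  ⇒  q = 1/2.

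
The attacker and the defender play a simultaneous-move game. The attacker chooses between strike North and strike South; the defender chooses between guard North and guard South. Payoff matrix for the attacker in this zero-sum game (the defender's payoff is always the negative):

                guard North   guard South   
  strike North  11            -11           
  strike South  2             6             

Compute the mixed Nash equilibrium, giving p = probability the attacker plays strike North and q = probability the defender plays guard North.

In a mixed equilibrium the defender is indifferent between guard North and guard South; this condition fixes p.
  the defender's expected payoff from guard North: p·(-11) + (1−p)·(-2) = -9p - 2
  the defender's expected payoff from guard South: p·11 + (1−p)·(-6) = 17p - 6
  -9p - 2 = 17p - 6  ⇒  -26p = -4  ⇒  p = 2/13.
The attacker's indifference between strike North and strike South determines the defender's mixing probability q:
  the attacker's payoff to strike North: q·11 + (1−q)·(-11) = 22q - 11
  the attacker's payoff to strike South: q·2 + (1−q)·6 = -4q + 6
  22q - 11 = -4q + 6  ⇒  26q = 17  ⇒  q = 17/26.

p = 2/13, q = 17/26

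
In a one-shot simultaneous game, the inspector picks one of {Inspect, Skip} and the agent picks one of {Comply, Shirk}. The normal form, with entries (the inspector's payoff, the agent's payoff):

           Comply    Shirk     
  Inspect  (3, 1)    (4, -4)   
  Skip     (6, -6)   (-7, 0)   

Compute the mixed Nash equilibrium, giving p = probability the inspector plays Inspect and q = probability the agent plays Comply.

For the agent to be willing to mix, the agent must be indifferent between Comply and Shirk, which pins down the inspector's mix.
  the agent's payoff to Comply: p·1 + (1−p)·(-6) = 7p - 6
  the agent's payoff to Shirk: p·(-4) + (1−p)·0 = -4p
  7p - 6 = -4p  ⇒  11p = 6  ⇒  p = 6/11.
In a mixed equilibrium the inspector is indifferent between Inspect and Skip; this condition fixes q.
  the inspector's payoff to Inspect: q·3 + (1−q)·4 = -q + 4
  the inspector's payoff to Skip: q·6 + (1−q)·(-7) = 13q - 7
  -q + 4 = 13q - 7  ⇒  -14q = -11  ⇒  q = 11/14.

p = 6/11, q = 11/14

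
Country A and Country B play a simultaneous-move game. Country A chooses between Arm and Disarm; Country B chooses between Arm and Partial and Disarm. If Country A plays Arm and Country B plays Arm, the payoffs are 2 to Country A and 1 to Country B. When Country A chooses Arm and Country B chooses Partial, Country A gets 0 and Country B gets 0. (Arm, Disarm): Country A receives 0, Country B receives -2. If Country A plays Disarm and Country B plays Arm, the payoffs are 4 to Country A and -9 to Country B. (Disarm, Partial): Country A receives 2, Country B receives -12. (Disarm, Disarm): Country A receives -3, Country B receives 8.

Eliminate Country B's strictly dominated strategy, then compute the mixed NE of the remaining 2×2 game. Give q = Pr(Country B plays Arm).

Country B's strategy Partial is strictly dominated by Arm: 1 > 0 and -9 > -12. Eliminate Partial.
In a mixed equilibrium Country A is indifferent between Arm and Disarm; this condition fixes q.
  Country A's payoff from Arm: q·2 + (1−q)·0 = 2q
  Country A's payoff from Disarm: q·4 + (1−q)·(-3) = 7q - 3
  2q = 7q - 3  ⇒  -5q = -3  ⇒  q = 3/5.

q = 3/5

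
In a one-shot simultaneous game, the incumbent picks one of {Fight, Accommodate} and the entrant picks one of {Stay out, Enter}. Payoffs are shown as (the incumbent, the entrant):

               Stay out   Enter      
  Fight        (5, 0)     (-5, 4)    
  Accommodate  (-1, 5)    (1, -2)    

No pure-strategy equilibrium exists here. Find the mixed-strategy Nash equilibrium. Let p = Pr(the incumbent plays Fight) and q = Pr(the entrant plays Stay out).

p = 7/11, q = 1/2

In a mixed equilibrium the entrant is indifferent between Stay out and Enter; this condition fixes p.
  the entrant's payoff from Stay out: p·0 + (1−p)·5 = -5p + 5
  the entrant's payoff from Enter: p·4 + (1−p)·(-2) = 6p - 2
  -5p + 5 = 6p - 2  ⇒  -11p = -7  ⇒  p = 7/11.
The entrant's mix must leave the incumbent indifferent between Fight and Accommodate.
  the incumbent's payoff to Fight: q·5 + (1−q)·(-5) = 10q - 5
  the incumbent's payoff to Accommodate: q·(-1) + (1−q)·1 = -2q + 1
  10q - 5 = -2q + 1  ⇒  12q = 6  ⇒  q = 1/2.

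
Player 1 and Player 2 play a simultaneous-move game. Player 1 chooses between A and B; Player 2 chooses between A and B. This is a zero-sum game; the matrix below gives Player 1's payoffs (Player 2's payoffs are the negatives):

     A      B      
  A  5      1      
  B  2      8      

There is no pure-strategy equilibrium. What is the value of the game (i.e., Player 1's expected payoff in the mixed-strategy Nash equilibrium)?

In a mixed equilibrium Player 1 is indifferent between A and B; this condition fixes q.
  Player 1's payoff to A: q·5 + (1−q)·1 = 4q + 1
  Player 1's payoff to B: q·2 + (1−q)·8 = -6q + 8
  4q + 1 = -6q + 8  ⇒  10q = 7  ⇒  q = 7/10.
The value is Player 1's expected payoff against this mix (using A): (7/10)·5 + (3/10)·1 = 19/5.

v = 19/5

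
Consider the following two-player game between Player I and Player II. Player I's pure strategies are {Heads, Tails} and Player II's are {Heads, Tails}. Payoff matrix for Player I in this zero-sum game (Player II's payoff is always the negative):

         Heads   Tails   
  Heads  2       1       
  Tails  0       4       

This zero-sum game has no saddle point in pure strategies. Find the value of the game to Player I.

v = 8/5

Player I's indifference between Heads and Tails determines Player II's mixing probability q:
  Player I's payoff from Heads: q·2 + (1−q)·1 = q + 1
  Player I's payoff from Tails: q·0 + (1−q)·4 = -4q + 4
  q + 1 = -4q + 4  ⇒  5q = 3  ⇒  q = 3/5.
The value is Player I's expected payoff against this mix (using Heads): (3/5)·2 + (2/5)·1 = 8/5.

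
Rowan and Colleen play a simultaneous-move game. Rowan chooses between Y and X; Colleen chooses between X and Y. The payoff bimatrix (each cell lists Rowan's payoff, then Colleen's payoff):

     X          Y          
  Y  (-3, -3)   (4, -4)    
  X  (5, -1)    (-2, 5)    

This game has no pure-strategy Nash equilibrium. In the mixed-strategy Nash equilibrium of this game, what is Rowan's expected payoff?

1

In a mixed equilibrium Rowan is indifferent between Y and X; this condition fixes q.
  Rowan's payoff from Y: q·(-3) + (1−q)·4 = -7q + 4
  Rowan's payoff from X: q·5 + (1−q)·(-2) = 7q - 2
  -7q + 4 = 7q - 2  ⇒  -14q = -6  ⇒  q = 3/7.
At equilibrium Rowan is indifferent across rows, so Rowan's payoff equals the payoff from Y: (3/7)·(-3) + (4/7)·4 = 1.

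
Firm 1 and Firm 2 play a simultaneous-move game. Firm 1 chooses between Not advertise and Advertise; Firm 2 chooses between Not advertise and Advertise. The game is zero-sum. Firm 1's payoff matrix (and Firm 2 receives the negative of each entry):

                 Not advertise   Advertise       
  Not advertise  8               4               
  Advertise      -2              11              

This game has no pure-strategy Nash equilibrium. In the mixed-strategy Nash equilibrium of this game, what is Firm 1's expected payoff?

In a mixed equilibrium Firm 1 is indifferent between Not advertise and Advertise; this condition fixes q.
  Firm 1's payoff from Not advertise: q·8 + (1−q)·4 = 4q + 4
  Firm 1's payoff from Advertise: q·(-2) + (1−q)·11 = -13q + 11
  4q + 4 = -13q + 11  ⇒  17q = 7  ⇒  q = 7/17.
At equilibrium Firm 1 is indifferent across rows, so Firm 1's payoff equals the payoff from Not advertise: (7/17)·8 + (10/17)·4 = 96/17.

96/17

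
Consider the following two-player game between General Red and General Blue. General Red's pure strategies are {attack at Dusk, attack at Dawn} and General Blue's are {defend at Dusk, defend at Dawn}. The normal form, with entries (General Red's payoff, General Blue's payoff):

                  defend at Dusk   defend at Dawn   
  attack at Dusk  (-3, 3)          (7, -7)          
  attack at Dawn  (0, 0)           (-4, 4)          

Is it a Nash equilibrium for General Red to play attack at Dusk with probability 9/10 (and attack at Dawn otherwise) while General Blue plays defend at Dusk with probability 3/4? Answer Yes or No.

Given General Red's mix p = 9/10, General Blue's payoff from defend at Dusk is 27/10 but from defend at Dawn is -59/10. General Blue strictly prefers defend at Dusk, so General Blue would not mix.
So the proposed profile is not a Nash equilibrium.

No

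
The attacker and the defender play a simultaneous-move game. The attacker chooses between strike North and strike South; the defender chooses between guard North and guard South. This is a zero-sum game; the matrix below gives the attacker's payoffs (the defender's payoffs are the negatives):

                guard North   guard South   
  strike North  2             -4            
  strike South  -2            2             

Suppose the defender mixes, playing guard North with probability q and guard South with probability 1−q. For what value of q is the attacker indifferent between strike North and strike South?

q = 3/5

The defender's mix must leave the attacker indifferent between strike North and strike South.
  the attacker's payoff to strike North: q·2 + (1−q)·(-4) = 6q - 4
  the attacker's payoff to strike South: q·(-2) + (1−q)·2 = -4q + 2
  6q - 4 = -4q + 2  ⇒  10q = 6  ⇒  q = 3/5.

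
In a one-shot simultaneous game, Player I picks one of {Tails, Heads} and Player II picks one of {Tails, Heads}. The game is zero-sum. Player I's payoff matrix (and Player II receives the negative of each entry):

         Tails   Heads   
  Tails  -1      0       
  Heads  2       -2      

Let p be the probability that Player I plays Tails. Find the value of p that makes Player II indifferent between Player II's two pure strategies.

For Player II to be willing to mix, Player II must be indifferent between Tails and Heads, which pins down Player I's mix.
  Player II's payoff from Tails: p·1 + (1−p)·(-2) = 3p - 2
  Player II's payoff from Heads: p·0 + (1−p)·2 = -2p + 2
  3p - 2 = -2p + 2  ⇒  5p = 4  ⇒  p = 4/5.

p = 4/5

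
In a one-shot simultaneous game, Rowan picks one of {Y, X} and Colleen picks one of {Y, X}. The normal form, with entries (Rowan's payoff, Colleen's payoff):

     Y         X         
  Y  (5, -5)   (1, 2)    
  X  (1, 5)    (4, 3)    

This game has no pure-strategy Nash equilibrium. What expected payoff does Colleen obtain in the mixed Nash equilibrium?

25/9

In a mixed equilibrium Colleen is indifferent between Y and X; this condition fixes p.
  Colleen's payoff from Y: p·(-5) + (1−p)·5 = -10p + 5
  Colleen's payoff from X: p·2 + (1−p)·3 = -p + 3
  -10p + 5 = -p + 3  ⇒  -9p = -2  ⇒  p = 2/9.
At equilibrium Colleen is indifferent across columns, so Colleen's payoff equals the payoff from Y: (2/9)·(-5) + (7/9)·5 = 25/9.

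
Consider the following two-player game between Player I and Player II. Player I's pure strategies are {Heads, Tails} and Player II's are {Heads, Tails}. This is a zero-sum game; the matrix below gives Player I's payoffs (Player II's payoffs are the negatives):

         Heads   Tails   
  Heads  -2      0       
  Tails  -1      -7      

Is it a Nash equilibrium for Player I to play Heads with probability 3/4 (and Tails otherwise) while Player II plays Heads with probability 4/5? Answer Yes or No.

Given Player II's mix q = 4/5, Player I's payoff from Heads is -8/5 but from Tails is -11/5. Player I strictly prefers Heads, so Player I would not mix.
So the proposed profile is not a Nash equilibrium.

No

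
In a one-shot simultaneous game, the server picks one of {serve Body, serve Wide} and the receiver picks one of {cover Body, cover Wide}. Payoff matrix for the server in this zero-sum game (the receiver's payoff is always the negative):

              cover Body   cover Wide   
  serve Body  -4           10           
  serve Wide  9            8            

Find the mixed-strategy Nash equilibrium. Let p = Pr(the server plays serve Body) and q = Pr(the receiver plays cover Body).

Set the receiver's expected payoff from cover Body equal to that from cover Wide:
  the receiver's expected payoff from cover Body: p·4 + (1−p)·(-9) = 13p - 9
  the receiver's expected payoff from cover Wide: p·(-10) + (1−p)·(-8) = -2p - 8
  13p - 9 = -2p - 8  ⇒  15p = 1  ⇒  p = 1/15.
For the server to be willing to mix, the server must be indifferent between serve Body and serve Wide, which pins down the receiver's mix.
  the server's payoff from serve Body: q·(-4) + (1−q)·10 = -14q + 10
  the server's payoff from serve Wide: q·9 + (1−q)·8 = q + 8
  -14q + 10 = q + 8  ⇒  -15q = -2  ⇒  q = 2/15.

p = 1/15, q = 2/15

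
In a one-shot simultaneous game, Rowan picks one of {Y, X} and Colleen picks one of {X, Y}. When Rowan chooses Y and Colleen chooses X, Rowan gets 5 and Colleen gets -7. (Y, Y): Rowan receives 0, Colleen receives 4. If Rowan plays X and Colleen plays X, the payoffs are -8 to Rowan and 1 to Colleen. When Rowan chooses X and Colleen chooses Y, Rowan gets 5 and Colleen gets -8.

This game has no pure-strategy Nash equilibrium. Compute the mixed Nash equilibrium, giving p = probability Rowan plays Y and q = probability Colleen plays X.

p = 9/20, q = 5/18

Rowan's mix must leave Colleen indifferent between X and Y.
  Colleen's expected payoff from X: p·(-7) + (1−p)·1 = -8p + 1
  Colleen's expected payoff from Y: p·4 + (1−p)·(-8) = 12p - 8
  -8p + 1 = 12p - 8  ⇒  -20p = -9  ⇒  p = 9/20.
Rowan's indifference between Y and X determines Colleen's mixing probability q:
  Rowan's expected payoff from Y: q·5 + (1−q)·0 = 5q
  Rowan's expected payoff from X: q·(-8) + (1−q)·5 = -13q + 5
  5q = -13q + 5  ⇒  18q = 5  ⇒  q = 5/18.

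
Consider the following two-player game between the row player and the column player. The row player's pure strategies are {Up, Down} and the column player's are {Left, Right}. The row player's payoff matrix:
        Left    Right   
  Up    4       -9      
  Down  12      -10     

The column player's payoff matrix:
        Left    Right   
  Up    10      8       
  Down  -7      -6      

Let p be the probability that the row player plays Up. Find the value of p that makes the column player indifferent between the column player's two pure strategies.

p = 1/3

The column player's indifference between Left and Right determines the row player's mixing probability p:
  the column player's expected payoff from Left: p·10 + (1−p)·(-7) = 17p - 7
  the column player's expected payoff from Right: p·8 + (1−p)·(-6) = 14p - 6
  17p - 7 = 14p - 6  ⇒  3p = 1  ⇒  p = 1/3.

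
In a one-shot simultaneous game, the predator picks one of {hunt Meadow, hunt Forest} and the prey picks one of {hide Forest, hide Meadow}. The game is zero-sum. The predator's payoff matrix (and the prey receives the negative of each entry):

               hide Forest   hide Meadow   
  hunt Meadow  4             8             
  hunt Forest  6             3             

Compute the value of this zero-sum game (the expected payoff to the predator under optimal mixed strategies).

The prey's mix must leave the predator indifferent between hunt Meadow and hunt Forest.
  the predator's expected payoff from hunt Meadow: q·4 + (1−q)·8 = -4q + 8
  the predator's expected payoff from hunt Forest: q·6 + (1−q)·3 = 3q + 3
  -4q + 8 = 3q + 3  ⇒  -7q = -5  ⇒  q = 5/7.
The value is the predator's expected payoff against this mix (using hunt Meadow): (5/7)·4 + (2/7)·8 = 36/7.

v = 36/7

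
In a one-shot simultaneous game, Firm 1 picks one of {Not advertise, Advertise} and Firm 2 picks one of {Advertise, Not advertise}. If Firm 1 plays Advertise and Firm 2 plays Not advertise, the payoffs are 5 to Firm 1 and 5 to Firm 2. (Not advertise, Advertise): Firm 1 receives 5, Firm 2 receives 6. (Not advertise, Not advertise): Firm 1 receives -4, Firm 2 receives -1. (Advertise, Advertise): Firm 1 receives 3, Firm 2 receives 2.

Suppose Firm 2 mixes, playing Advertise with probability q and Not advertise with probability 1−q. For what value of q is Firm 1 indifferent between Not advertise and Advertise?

Set Firm 1's expected payoff from Not advertise equal to that from Advertise:
  Firm 1's expected payoff from Not advertise: q·5 + (1−q)·(-4) = 9q - 4
  Firm 1's expected payoff from Advertise: q·3 + (1−q)·5 = -2q + 5
  9q - 4 = -2q + 5  ⇒  11q = 9  ⇒  q = 9/11.

q = 9/11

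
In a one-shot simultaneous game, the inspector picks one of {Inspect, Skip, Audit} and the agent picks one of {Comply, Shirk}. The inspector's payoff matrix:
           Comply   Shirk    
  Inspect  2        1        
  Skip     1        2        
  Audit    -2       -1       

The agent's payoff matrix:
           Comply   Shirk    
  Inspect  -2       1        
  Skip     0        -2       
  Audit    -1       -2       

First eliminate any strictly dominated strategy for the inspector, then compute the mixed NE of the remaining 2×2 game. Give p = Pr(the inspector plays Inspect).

p = 2/5

The inspector's strategy Audit is strictly dominated by Skip: 1 > -2 and 2 > -1. Eliminate Audit.
For the agent to be willing to mix, the agent must be indifferent between Comply and Shirk, which pins down the inspector's mix.
  the agent's expected payoff from Comply: p·(-2) + (1−p)·0 = -2p
  the agent's expected payoff from Shirk: p·1 + (1−p)·(-2) = 3p - 2
  -2p = 3p - 2  ⇒  -5p = -2  ⇒  p = 2/5.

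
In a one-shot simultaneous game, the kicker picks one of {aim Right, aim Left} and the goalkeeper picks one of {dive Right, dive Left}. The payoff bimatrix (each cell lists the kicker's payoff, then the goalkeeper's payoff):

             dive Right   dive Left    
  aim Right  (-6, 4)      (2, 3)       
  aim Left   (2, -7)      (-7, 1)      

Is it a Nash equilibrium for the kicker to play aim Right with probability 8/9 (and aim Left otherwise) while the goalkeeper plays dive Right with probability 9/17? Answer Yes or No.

Yes

Check the goalkeeper's indifference given the kicker's mix p = 8/9:
  payoff from dive Right = 25/9; payoff from dive Left = 25/9 — equal.
Check the kicker's indifference given the goalkeeper's mix q = 9/17:
  payoff from aim Right = -38/17; payoff from aim Left = -38/17 — equal.
Both players are indifferent, so neither can profitably deviate.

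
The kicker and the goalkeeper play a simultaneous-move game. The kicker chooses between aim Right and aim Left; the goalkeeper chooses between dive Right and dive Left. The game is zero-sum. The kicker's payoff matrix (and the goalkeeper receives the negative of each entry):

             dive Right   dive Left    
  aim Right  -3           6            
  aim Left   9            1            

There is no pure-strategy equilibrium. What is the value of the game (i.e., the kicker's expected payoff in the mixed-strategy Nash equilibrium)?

For the kicker to be willing to mix, the kicker must be indifferent between aim Right and aim Left, which pins down the goalkeeper's mix.
  the kicker's payoff from aim Right: q·(-3) + (1−q)·6 = -9q + 6
  the kicker's payoff from aim Left: q·9 + (1−q)·1 = 8q + 1
  -9q + 6 = 8q + 1  ⇒  -17q = -5  ⇒  q = 5/17.
The value is the kicker's expected payoff against this mix (using aim Right): (5/17)·(-3) + (12/17)·6 = 57/17.

v = 57/17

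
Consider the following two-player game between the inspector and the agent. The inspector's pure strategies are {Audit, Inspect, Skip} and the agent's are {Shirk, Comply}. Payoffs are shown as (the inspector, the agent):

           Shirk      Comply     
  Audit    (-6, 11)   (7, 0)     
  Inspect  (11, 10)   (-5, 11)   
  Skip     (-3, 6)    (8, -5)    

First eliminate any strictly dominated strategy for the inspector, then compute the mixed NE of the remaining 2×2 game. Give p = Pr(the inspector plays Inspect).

p = 11/12

The inspector's strategy Audit is strictly dominated by Skip: -3 > -6 and 8 > 7. Eliminate Audit.
The inspector's mix must leave the agent indifferent between Shirk and Comply.
  the agent's payoff to Shirk: p·10 + (1−p)·6 = 4p + 6
  the agent's payoff to Comply: p·11 + (1−p)·(-5) = 16p - 5
  4p + 6 = 16p - 5  ⇒  -12p = -11  ⇒  p = 11/12.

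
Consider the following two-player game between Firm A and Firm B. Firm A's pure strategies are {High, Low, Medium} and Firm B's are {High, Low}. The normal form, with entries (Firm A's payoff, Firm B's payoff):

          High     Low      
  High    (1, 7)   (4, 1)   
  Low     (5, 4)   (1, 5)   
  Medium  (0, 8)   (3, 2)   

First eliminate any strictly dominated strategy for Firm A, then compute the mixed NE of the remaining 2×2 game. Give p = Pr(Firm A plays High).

Firm A's strategy Medium is strictly dominated by High: 1 > 0 and 4 > 3. Eliminate Medium.
Firm A's mix must leave Firm B indifferent between High and Low.
  Firm B's payoff to High: p·7 + (1−p)·4 = 3p + 4
  Firm B's payoff to Low: p·1 + (1−p)·5 = -4p + 5
  3p + 4 = -4p + 5  ⇒  7p = 1  ⇒  p = 1/7.

p = 1/7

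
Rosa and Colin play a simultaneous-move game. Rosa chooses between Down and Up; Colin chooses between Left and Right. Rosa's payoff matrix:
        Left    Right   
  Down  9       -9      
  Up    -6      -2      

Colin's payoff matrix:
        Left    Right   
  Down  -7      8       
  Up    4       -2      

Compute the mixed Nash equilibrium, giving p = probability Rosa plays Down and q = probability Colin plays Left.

Colin's indifference between Left and Right determines Rosa's mixing probability p:
  Colin's payoff from Left: p·(-7) + (1−p)·4 = -11p + 4
  Colin's payoff from Right: p·8 + (1−p)·(-2) = 10p - 2
  -11p + 4 = 10p - 2  ⇒  -21p = -6  ⇒  p = 2/7.
Rosa's indifference between Down and Up determines Colin's mixing probability q:
  Rosa's payoff from Down: q·9 + (1−q)·(-9) = 18q - 9
  Rosa's payoff from Up: q·(-6) + (1−q)·(-2) = -4q - 2
  18q - 9 = -4q - 2  ⇒  22q = 7  ⇒  q = 7/22.

p = 2/7, q = 7/22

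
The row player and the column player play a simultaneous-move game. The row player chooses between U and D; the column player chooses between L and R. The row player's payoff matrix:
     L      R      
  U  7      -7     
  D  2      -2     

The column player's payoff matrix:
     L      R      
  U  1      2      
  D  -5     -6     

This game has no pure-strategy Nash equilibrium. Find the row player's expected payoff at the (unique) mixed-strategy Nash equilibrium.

The row player's indifference between U and D determines the column player's mixing probability q:
  the row player's payoff to U: q·7 + (1−q)·(-7) = 14q - 7
  the row player's payoff to D: q·2 + (1−q)·(-2) = 4q - 2
  14q - 7 = 4q - 2  ⇒  10q = 5  ⇒  q = 1/2.
At equilibrium the row player is indifferent across rows, so the row player's payoff equals the payoff from U: (1/2)·7 + (1/2)·(-7) = 0.

0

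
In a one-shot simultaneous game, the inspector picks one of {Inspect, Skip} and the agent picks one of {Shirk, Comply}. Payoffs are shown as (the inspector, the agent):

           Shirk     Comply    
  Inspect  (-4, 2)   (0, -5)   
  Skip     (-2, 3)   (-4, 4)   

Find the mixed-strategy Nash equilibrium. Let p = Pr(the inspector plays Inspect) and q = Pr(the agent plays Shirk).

p = 1/8, q = 2/3

For the agent to be willing to mix, the agent must be indifferent between Shirk and Comply, which pins down the inspector's mix.
  the agent's expected payoff from Shirk: p·2 + (1−p)·3 = -p + 3
  the agent's expected payoff from Comply: p·(-5) + (1−p)·4 = -9p + 4
  -p + 3 = -9p + 4  ⇒  8p = 1  ⇒  p = 1/8.
For the inspector to be willing to mix, the inspector must be indifferent between Inspect and Skip, which pins down the agent's mix.
  the inspector's expected payoff from Inspect: q·(-4) + (1−q)·0 = -4q
  the inspector's expected payoff from Skip: q·(-2) + (1−q)·(-4) = 2q - 4
  -4q = 2q - 4  ⇒  -6q = -4  ⇒  q = 2/3.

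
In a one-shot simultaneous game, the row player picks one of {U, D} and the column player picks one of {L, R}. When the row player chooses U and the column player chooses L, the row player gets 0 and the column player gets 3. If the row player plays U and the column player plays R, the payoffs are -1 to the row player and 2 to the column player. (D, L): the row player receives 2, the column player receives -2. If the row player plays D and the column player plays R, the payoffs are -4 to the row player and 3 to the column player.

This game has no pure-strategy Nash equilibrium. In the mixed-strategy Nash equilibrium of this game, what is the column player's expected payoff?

Set the column player's expected payoff from L equal to that from R:
  the column player's expected payoff from L: p·3 + (1−p)·(-2) = 5p - 2
  the column player's expected payoff from R: p·2 + (1−p)·3 = -p + 3
  5p - 2 = -p + 3  ⇒  6p = 5  ⇒  p = 5/6.
At equilibrium the column player is indifferent across columns, so the column player's payoff equals the payoff from L: (5/6)·3 + (1/6)·(-2) = 13/6.

13/6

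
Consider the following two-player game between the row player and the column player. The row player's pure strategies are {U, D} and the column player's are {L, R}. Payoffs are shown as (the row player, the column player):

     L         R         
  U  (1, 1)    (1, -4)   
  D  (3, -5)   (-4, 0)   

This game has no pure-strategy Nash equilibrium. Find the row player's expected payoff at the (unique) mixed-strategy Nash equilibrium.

1

Set the row player's expected payoff from U equal to that from D:
  the row player's payoff to U: q·1 + (1−q)·1 = 1
  the row player's payoff to D: q·3 + (1−q)·(-4) = 7q - 4
  1 = 7q - 4  ⇒  -7q = -5  ⇒  q = 5/7.
At equilibrium the row player is indifferent across rows, so the row player's payoff equals the payoff from U: (5/7)·1 + (2/7)·1 = 1.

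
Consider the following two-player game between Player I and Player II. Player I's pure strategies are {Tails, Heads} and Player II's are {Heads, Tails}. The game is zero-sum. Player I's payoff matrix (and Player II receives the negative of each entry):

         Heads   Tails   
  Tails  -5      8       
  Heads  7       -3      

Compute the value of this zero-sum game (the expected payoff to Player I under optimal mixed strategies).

v = 41/23

For Player I to be willing to mix, Player I must be indifferent between Tails and Heads, which pins down Player II's mix.
  Player I's payoff to Tails: q·(-5) + (1−q)·8 = -13q + 8
  Player I's payoff to Heads: q·7 + (1−q)·(-3) = 10q - 3
  -13q + 8 = 10q - 3  ⇒  -23q = -11  ⇒  q = 11/23.
The value is Player I's expected payoff against this mix (using Tails): (11/23)·(-5) + (12/23)·8 = 41/23.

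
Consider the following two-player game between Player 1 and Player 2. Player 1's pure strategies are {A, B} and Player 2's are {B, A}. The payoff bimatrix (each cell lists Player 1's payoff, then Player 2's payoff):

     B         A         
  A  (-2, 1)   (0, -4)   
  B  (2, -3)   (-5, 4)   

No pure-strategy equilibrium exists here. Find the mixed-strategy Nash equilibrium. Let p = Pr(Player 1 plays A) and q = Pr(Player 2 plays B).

Player 1's mix must leave Player 2 indifferent between B and A.
  Player 2's payoff from B: p·1 + (1−p)·(-3) = 4p - 3
  Player 2's payoff from A: p·(-4) + (1−p)·4 = -8p + 4
  4p - 3 = -8p + 4  ⇒  12p = 7  ⇒  p = 7/12.
Player 2's mix must leave Player 1 indifferent between A and B.
  Player 1's expected payoff from A: q·(-2) + (1−q)·0 = -2q
  Player 1's expected payoff from B: q·2 + (1−q)·(-5) = 7q - 5
  -2q = 7q - 5  ⇒  -9q = -5  ⇒  q = 5/9.

p = 7/12, q = 5/9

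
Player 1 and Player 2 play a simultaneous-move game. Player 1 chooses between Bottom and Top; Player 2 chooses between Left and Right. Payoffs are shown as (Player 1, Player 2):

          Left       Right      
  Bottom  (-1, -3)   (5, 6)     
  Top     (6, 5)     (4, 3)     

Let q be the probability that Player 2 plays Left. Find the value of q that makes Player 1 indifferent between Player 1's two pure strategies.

q = 1/8

Set Player 1's expected payoff from Bottom equal to that from Top:
  Player 1's expected payoff from Bottom: q·(-1) + (1−q)·5 = -6q + 5
  Player 1's expected payoff from Top: q·6 + (1−q)·4 = 2q + 4
  -6q + 5 = 2q + 4  ⇒  -8q = -1  ⇒  q = 1/8.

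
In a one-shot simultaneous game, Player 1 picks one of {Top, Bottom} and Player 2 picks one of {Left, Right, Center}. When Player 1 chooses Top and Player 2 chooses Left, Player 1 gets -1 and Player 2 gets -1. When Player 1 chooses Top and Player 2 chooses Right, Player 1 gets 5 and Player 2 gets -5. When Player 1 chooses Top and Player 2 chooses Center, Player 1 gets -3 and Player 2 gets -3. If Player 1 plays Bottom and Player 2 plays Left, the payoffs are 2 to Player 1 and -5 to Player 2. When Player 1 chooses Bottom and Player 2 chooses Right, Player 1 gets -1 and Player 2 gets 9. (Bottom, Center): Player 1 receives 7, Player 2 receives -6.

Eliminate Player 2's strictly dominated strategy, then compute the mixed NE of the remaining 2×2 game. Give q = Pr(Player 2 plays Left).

Player 2's strategy Center is strictly dominated by Left: -1 > -3 and -5 > -6. Eliminate Center.
Player 2's mix must leave Player 1 indifferent between Top and Bottom.
  Player 1's expected payoff from Top: q·(-1) + (1−q)·5 = -6q + 5
  Player 1's expected payoff from Bottom: q·2 + (1−q)·(-1) = 3q - 1
  -6q + 5 = 3q - 1  ⇒  -9q = -6  ⇒  q = 2/3.

q = 2/3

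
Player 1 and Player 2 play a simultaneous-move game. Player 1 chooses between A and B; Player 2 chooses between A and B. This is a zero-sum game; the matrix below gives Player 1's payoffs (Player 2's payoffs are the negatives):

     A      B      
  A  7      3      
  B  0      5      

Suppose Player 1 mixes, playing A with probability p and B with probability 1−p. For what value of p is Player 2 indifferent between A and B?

p = 5/9

Set Player 2's expected payoff from A equal to that from B:
  Player 2's expected payoff from A: p·(-7) + (1−p)·0 = -7p
  Player 2's expected payoff from B: p·(-3) + (1−p)·(-5) = 2p - 5
  -7p = 2p - 5  ⇒  -9p = -5  ⇒  p = 5/9.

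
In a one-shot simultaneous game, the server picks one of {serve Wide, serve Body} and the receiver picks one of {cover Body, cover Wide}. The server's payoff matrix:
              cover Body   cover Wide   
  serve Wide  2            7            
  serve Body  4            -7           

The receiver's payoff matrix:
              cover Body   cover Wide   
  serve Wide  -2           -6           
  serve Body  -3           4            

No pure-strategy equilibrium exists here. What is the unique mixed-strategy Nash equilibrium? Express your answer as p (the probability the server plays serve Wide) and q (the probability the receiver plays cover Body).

In a mixed equilibrium the receiver is indifferent between cover Body and cover Wide; this condition fixes p.
  the receiver's payoff from cover Body: p·(-2) + (1−p)·(-3) = p - 3
  the receiver's payoff from cover Wide: p·(-6) + (1−p)·4 = -10p + 4
  p - 3 = -10p + 4  ⇒  11p = 7  ⇒  p = 7/11.
The receiver's mix must leave the server indifferent between serve Wide and serve Body.
  the server's payoff from serve Wide: q·2 + (1−q)·7 = -5q + 7
  the server's payoff from serve Body: q·4 + (1−q)·(-7) = 11q - 7
  -5q + 7 = 11q - 7  ⇒  -16q = -14  ⇒  q = 7/8.

p = 7/11, q = 7/8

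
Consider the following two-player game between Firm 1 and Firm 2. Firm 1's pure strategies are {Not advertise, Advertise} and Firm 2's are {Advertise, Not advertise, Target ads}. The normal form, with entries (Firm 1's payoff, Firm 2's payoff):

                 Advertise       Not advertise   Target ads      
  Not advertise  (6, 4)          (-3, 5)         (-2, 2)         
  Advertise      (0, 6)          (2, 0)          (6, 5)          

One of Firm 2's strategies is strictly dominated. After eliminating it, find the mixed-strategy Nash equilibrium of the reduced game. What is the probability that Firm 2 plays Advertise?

q = 5/11

Firm 2's strategy Target ads is strictly dominated by Advertise: 4 > 2 and 6 > 5. Eliminate Target ads.
Firm 2's mix must leave Firm 1 indifferent between Not advertise and Advertise.
  Firm 1's payoff to Not advertise: q·6 + (1−q)·(-3) = 9q - 3
  Firm 1's payoff to Advertise: q·0 + (1−q)·2 = -2q + 2
  9q - 3 = -2q + 2  ⇒  11q = 5  ⇒  q = 5/11.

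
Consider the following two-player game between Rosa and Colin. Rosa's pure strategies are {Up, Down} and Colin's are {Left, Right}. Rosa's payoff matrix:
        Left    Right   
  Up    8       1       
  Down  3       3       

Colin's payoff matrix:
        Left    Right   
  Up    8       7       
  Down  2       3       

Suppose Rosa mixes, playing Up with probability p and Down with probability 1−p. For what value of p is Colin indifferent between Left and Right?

Colin's indifference between Left and Right determines Rosa's mixing probability p:
  Colin's payoff from Left: p·8 + (1−p)·2 = 6p + 2
  Colin's payoff from Right: p·7 + (1−p)·3 = 4p + 3
  6p + 2 = 4p + 3  ⇒  2p = 1  ⇒  p = 1/2.

p = 1/2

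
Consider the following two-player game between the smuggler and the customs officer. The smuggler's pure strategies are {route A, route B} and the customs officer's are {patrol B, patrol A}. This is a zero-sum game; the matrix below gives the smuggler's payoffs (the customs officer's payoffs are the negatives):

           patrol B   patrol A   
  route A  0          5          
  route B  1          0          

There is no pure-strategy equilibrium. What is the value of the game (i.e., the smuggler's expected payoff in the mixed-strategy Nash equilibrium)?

The customs officer's mix must leave the smuggler indifferent between route A and route B.
  the smuggler's expected payoff from route A: q·0 + (1−q)·5 = -5q + 5
  the smuggler's expected payoff from route B: q·1 + (1−q)·0 = q
  -5q + 5 = q  ⇒  -6q = -5  ⇒  q = 5/6.
The value is the smuggler's expected payoff against this mix (using route A): (5/6)·0 + (1/6)·5 = 5/6.

v = 5/6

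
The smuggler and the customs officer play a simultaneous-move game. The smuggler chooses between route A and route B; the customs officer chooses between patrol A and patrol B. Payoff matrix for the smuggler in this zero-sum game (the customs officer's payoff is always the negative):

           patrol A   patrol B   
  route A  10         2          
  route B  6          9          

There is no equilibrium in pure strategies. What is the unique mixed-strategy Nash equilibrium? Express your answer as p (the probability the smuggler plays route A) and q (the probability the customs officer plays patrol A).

p = 3/11, q = 7/11

For the customs officer to be willing to mix, the customs officer must be indifferent between patrol A and patrol B, which pins down the smuggler's mix.
  the customs officer's payoff from patrol A: p·(-10) + (1−p)·(-6) = -4p - 6
  the customs officer's payoff from patrol B: p·(-2) + (1−p)·(-9) = 7p - 9
  -4p - 6 = 7p - 9  ⇒  -11p = -3  ⇒  p = 3/11.
The customs officer's mix must leave the smuggler indifferent between route A and route B.
  the smuggler's payoff from route A: q·10 + (1−q)·2 = 8q + 2
  the smuggler's payoff from route B: q·6 + (1−q)·9 = -3q + 9
  8q + 2 = -3q + 9  ⇒  11q = 7  ⇒  q = 7/11.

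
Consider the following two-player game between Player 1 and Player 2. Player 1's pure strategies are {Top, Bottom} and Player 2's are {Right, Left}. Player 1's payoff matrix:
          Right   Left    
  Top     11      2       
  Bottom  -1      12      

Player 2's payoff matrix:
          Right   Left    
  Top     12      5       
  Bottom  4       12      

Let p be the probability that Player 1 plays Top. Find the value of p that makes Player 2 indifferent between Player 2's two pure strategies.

p = 8/15

Set Player 2's expected payoff from Right equal to that from Left:
  Player 2's expected payoff from Right: p·12 + (1−p)·4 = 8p + 4
  Player 2's expected payoff from Left: p·5 + (1−p)·12 = -7p + 12
  8p + 4 = -7p + 12  ⇒  15p = 8  ⇒  p = 8/15.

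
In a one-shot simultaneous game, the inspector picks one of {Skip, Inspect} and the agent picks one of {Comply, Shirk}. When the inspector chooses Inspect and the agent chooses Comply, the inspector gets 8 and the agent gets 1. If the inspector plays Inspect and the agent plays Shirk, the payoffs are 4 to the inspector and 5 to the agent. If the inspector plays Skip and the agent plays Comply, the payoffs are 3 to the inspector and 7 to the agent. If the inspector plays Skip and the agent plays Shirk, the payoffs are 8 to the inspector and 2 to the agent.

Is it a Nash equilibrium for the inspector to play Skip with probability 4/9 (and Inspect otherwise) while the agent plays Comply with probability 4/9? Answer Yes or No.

Check the agent's indifference given the inspector's mix p = 4/9:
  payoff from Comply = 11/3; payoff from Shirk = 11/3 — equal.
Check the inspector's indifference given the agent's mix q = 4/9:
  payoff from Skip = 52/9; payoff from Inspect = 52/9 — equal.
Both players are indifferent, so neither can profitably deviate.

Yes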